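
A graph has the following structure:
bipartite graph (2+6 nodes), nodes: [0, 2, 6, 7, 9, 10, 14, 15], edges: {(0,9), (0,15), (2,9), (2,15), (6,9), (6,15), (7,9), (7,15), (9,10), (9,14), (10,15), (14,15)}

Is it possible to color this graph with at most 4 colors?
Yes, G is 4-colorable

A valid 4-coloring: color 1: [9, 15]; color 2: [0, 2, 6, 7, 10, 14].
(χ(G) = 2 ≤ 4.)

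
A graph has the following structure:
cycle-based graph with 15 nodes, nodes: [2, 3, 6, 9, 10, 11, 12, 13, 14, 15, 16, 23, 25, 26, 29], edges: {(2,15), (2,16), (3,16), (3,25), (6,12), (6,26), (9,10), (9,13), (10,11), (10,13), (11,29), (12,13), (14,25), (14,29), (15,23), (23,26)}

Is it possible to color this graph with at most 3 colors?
Yes, G is 3-colorable

A valid 3-coloring: color 1: [2, 3, 6, 11, 13, 14, 23]; color 2: [10, 12, 15, 16, 25, 26, 29]; color 3: [9].
(χ(G) = 3 ≤ 3.)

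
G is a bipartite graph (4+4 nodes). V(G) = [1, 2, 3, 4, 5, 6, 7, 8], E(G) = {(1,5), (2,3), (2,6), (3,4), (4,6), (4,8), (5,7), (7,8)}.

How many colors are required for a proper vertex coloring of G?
χ(G) = 2

Clique number ω(G) = 2 (lower bound: χ ≥ ω).
The graph is bipartite (no odd cycle), so 2 colors suffice: χ(G) = 2.
A valid 2-coloring: color 1: [1, 2, 4, 7]; color 2: [3, 5, 6, 8].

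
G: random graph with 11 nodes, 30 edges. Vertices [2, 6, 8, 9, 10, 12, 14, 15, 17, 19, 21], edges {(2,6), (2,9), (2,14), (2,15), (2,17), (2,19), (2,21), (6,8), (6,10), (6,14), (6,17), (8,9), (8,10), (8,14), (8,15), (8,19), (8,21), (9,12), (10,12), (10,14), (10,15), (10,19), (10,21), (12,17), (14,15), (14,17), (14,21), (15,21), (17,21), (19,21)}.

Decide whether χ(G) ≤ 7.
Yes, G is 7-colorable

A valid 7-coloring: color 1: [9, 14, 19]; color 2: [2, 10]; color 3: [8, 17]; color 4: [6, 12, 21]; color 5: [15].
(χ(G) = 5 ≤ 7.)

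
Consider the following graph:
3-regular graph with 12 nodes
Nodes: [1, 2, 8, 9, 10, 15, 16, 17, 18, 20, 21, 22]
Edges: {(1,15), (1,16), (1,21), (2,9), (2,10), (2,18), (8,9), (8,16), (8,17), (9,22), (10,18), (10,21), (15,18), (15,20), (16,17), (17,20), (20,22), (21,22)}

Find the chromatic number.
Clique number ω(G) = 3 (lower bound: χ ≥ ω).
The clique on [2, 10, 18] has size 3, forcing χ ≥ 3, and the coloring below uses 3 colors, so χ(G) = 3.
A valid 3-coloring: color 1: [9, 16, 18, 20, 21]; color 2: [1, 2, 8, 22]; color 3: [10, 15, 17].

χ(G) = 3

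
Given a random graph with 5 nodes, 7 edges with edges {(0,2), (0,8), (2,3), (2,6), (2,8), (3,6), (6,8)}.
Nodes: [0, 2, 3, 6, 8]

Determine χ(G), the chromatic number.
Clique number ω(G) = 3 (lower bound: χ ≥ ω).
The clique on [0, 2, 8] has size 3, forcing χ ≥ 3, and the coloring below uses 3 colors, so χ(G) = 3.
A valid 3-coloring: color 1: [2]; color 2: [0, 6]; color 3: [3, 8].

χ(G) = 3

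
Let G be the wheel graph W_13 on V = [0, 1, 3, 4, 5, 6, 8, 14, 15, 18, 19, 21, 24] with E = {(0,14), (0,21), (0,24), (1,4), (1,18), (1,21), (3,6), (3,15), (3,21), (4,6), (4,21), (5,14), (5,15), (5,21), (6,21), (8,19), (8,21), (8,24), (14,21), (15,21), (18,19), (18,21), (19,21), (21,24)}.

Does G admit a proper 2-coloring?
No, G is not 2-colorable

The clique on vertices [0, 21, 24] has size 3 > 2, so it alone needs 3 colors.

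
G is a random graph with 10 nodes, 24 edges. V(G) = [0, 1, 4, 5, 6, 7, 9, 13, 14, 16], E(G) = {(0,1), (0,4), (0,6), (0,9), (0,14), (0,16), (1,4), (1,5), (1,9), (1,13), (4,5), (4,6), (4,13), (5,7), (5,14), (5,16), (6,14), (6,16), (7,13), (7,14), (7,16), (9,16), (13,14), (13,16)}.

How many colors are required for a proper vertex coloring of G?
Clique number ω(G) = 3 (lower bound: χ ≥ ω).
Odd cycle [9, 16, 6, 4, 1] needs 3 colors (χ ≥ 3).
Vertex 0 is adjacent to every vertex of [1, 4, 6, 9, 16], which already need 3 colors among themselves, so 0 needs a new color (χ ≥ 4).
The coloring below uses 4 colors, so χ(G) = 4.
A valid 4-coloring: color 1: [0, 5, 13]; color 2: [4, 14, 16]; color 3: [1, 6, 7]; color 4: [9].

χ(G) = 4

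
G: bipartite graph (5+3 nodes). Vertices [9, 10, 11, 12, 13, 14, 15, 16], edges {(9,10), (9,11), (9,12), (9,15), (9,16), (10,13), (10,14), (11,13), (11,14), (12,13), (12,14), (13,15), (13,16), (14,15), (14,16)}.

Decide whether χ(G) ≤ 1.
Edge (9,10) forces its endpoints to differ, so 1 color is not enough.

No, G is not 1-colorable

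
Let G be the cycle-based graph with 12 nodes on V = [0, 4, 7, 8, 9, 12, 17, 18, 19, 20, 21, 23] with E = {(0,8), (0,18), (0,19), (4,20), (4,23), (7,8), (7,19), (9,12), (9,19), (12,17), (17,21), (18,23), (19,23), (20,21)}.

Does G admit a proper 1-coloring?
No, G is not 1-colorable

Edge (4,20) forces its endpoints to differ, so 1 color is not enough.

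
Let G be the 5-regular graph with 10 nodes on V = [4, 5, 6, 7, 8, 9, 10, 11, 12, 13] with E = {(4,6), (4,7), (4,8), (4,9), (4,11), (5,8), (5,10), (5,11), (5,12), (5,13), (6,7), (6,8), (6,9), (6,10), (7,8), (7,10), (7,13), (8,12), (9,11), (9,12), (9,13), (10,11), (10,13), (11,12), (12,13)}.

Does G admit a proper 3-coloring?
The clique on vertices [4, 6, 7, 8] has size 4 > 3, so it alone needs 4 colors.

No, G is not 3-colorable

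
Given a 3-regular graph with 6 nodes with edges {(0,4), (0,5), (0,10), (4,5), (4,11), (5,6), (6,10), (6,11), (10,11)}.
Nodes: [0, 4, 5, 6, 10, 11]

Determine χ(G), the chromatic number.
χ(G) = 3

Clique number ω(G) = 3 (lower bound: χ ≥ ω).
The clique on [0, 4, 5] has size 3, forcing χ ≥ 3, and the coloring below uses 3 colors, so χ(G) = 3.
A valid 3-coloring: color 1: [5, 10]; color 2: [0, 11]; color 3: [4, 6].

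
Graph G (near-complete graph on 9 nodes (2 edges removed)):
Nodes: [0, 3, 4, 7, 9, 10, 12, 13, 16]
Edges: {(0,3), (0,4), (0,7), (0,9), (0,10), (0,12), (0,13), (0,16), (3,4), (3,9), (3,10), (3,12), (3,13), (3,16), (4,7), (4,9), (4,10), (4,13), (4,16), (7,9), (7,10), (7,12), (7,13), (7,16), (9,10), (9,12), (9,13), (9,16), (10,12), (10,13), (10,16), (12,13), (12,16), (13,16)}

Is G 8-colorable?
Yes, G is 8-colorable

A valid 8-coloring: color 1: [9]; color 2: [13]; color 3: [16]; color 4: [10]; color 5: [0]; color 6: [3, 7]; color 7: [4, 12].
(χ(G) = 7 ≤ 8.)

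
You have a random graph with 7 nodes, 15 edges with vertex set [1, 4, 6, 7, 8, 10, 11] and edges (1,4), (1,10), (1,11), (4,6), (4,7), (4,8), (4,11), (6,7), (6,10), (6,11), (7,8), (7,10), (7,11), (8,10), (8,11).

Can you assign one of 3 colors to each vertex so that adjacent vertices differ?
No, G is not 3-colorable

The clique on vertices [4, 7, 8, 11] has size 4 > 3, so it alone needs 4 colors.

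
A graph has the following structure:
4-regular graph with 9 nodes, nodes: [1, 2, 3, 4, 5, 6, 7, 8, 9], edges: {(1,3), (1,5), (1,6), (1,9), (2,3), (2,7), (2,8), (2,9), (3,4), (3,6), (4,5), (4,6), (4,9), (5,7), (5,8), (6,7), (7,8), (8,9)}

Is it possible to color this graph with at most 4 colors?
Yes, G is 4-colorable

A valid 4-coloring: color 1: [1, 4, 8]; color 2: [3, 7, 9]; color 3: [2, 5, 6].
(χ(G) = 3 ≤ 4.)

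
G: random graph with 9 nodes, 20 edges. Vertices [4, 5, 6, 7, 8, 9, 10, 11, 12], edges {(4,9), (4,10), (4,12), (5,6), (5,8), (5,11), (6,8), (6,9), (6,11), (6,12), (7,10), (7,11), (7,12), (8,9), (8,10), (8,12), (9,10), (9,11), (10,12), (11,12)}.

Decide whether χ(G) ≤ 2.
No, G is not 2-colorable

The clique on vertices [8, 9, 10] has size 3 > 2, so it alone needs 3 colors.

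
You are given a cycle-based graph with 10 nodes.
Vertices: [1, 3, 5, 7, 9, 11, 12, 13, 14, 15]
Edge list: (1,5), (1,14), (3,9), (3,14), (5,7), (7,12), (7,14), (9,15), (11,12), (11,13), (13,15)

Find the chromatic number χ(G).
χ(G) = 2

Clique number ω(G) = 2 (lower bound: χ ≥ ω).
The graph is bipartite (no odd cycle), so 2 colors suffice: χ(G) = 2.
A valid 2-coloring: color 1: [5, 9, 12, 13, 14]; color 2: [1, 3, 7, 11, 15].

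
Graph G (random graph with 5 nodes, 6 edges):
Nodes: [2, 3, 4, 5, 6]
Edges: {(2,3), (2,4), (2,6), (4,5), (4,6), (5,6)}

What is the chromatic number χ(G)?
χ(G) = 3

Clique number ω(G) = 3 (lower bound: χ ≥ ω).
The clique on [2, 4, 6] has size 3, forcing χ ≥ 3, and the coloring below uses 3 colors, so χ(G) = 3.
A valid 3-coloring: color 1: [3, 4]; color 2: [6]; color 3: [2, 5].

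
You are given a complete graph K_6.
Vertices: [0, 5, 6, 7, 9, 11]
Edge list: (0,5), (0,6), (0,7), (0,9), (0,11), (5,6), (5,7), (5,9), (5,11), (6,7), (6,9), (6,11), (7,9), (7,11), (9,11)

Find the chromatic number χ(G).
Clique number ω(G) = 6 (lower bound: χ ≥ ω).
The clique on [0, 5, 6, 7, 9, 11] has size 6, forcing χ ≥ 6, and the coloring below uses 6 colors, so χ(G) = 6.
A valid 6-coloring: color 1: [9]; color 2: [7]; color 3: [0]; color 4: [11]; color 5: [6]; color 6: [5].

χ(G) = 6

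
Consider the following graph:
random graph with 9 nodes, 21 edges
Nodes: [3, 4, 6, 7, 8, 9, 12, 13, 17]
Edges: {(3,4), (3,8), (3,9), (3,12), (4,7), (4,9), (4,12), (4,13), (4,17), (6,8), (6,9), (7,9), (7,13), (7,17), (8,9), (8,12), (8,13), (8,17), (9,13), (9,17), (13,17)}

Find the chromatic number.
χ(G) = 5

Clique number ω(G) = 5 (lower bound: χ ≥ ω).
The clique on [4, 7, 9, 13, 17] has size 5, forcing χ ≥ 5, and the coloring below uses 5 colors, so χ(G) = 5.
A valid 5-coloring: color 1: [9, 12]; color 2: [4, 8]; color 3: [3, 6, 17]; color 4: [13]; color 5: [7].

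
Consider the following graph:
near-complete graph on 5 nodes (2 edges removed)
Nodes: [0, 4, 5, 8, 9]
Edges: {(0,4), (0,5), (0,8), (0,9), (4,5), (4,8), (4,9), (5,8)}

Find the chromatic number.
Clique number ω(G) = 4 (lower bound: χ ≥ ω).
The clique on [0, 4, 5, 8] has size 4, forcing χ ≥ 4, and the coloring below uses 4 colors, so χ(G) = 4.
A valid 4-coloring: color 1: [4]; color 2: [0]; color 3: [8, 9]; color 4: [5].

χ(G) = 4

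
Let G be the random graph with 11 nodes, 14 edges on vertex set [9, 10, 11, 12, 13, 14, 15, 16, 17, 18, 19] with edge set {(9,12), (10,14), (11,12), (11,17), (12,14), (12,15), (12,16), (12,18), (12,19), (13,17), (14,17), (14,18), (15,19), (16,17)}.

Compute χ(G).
Clique number ω(G) = 3 (lower bound: χ ≥ ω).
The clique on [12, 14, 18] has size 3, forcing χ ≥ 3, and the coloring below uses 3 colors, so χ(G) = 3.
A valid 3-coloring: color 1: [10, 12, 17]; color 2: [9, 11, 13, 14, 16, 19]; color 3: [15, 18].

χ(G) = 3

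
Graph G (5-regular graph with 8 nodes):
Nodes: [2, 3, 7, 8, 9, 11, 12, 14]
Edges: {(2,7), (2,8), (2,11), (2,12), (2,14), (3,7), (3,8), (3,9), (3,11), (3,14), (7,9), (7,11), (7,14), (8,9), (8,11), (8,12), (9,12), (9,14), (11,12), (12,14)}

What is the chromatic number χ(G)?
χ(G) = 4

Clique number ω(G) = 4 (lower bound: χ ≥ ω).
The clique on [3, 7, 9, 14] has size 4, forcing χ ≥ 4, and the coloring below uses 4 colors, so χ(G) = 4.
A valid 4-coloring: color 1: [7, 12]; color 2: [8, 14]; color 3: [2, 3]; color 4: [9, 11].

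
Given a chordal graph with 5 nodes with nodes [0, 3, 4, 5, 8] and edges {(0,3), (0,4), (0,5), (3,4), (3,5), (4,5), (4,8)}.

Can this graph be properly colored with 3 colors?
No, G is not 3-colorable

The clique on vertices [0, 3, 4, 5] has size 4 > 3, so it alone needs 4 colors.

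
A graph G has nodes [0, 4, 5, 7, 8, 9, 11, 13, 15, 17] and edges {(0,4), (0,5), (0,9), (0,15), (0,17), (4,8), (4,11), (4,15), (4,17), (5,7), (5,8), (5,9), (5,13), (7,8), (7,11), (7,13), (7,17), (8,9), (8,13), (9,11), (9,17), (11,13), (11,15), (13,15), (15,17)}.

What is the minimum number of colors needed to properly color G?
Clique number ω(G) = 4 (lower bound: χ ≥ ω).
The clique on [0, 4, 15, 17] has size 4, forcing χ ≥ 4, and the coloring below uses 4 colors, so χ(G) = 4.
A valid 4-coloring: color 1: [5, 11, 17]; color 2: [4, 9, 13]; color 3: [8, 15]; color 4: [0, 7].

χ(G) = 4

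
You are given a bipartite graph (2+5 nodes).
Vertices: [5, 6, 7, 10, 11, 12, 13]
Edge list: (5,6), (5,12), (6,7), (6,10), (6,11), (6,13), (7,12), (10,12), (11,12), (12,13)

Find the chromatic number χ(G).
Clique number ω(G) = 2 (lower bound: χ ≥ ω).
The graph is bipartite (no odd cycle), so 2 colors suffice: χ(G) = 2.
A valid 2-coloring: color 1: [6, 12]; color 2: [5, 7, 10, 11, 13].

χ(G) = 2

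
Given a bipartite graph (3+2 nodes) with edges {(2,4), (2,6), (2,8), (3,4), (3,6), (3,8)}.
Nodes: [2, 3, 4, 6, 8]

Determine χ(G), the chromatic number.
Clique number ω(G) = 2 (lower bound: χ ≥ ω).
The graph is bipartite (no odd cycle), so 2 colors suffice: χ(G) = 2.
A valid 2-coloring: color 1: [2, 3]; color 2: [4, 6, 8].

χ(G) = 2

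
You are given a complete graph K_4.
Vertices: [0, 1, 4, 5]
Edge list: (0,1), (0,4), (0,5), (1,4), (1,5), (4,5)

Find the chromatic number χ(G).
χ(G) = 4

Clique number ω(G) = 4 (lower bound: χ ≥ ω).
The clique on [0, 1, 4, 5] has size 4, forcing χ ≥ 4, and the coloring below uses 4 colors, so χ(G) = 4.
A valid 4-coloring: color 1: [5]; color 2: [1]; color 3: [4]; color 4: [0].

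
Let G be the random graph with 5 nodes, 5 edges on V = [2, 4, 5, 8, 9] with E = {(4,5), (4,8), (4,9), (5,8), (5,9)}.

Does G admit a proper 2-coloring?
No, G is not 2-colorable

The clique on vertices [4, 5, 8] has size 3 > 2, so it alone needs 3 colors.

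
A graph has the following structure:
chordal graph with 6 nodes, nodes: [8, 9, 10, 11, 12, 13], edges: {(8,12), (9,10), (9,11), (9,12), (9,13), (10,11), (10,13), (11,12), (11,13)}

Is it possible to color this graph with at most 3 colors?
The clique on vertices [9, 10, 11, 13] has size 4 > 3, so it alone needs 4 colors.

No, G is not 3-colorable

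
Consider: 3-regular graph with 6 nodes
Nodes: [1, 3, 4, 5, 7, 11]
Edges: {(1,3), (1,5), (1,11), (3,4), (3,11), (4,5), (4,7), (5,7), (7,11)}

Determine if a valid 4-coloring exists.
Yes, G is 4-colorable

A valid 4-coloring: color 1: [5, 11]; color 2: [1, 4]; color 3: [3, 7].
(χ(G) = 3 ≤ 4.)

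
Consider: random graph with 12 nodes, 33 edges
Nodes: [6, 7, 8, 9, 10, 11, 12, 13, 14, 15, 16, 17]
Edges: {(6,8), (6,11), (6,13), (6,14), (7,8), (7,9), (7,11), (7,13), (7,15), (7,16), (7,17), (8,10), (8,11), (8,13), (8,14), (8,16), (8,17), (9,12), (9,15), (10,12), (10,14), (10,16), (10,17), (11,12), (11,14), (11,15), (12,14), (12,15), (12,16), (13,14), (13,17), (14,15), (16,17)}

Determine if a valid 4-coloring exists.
Suppose a proper 4-coloring c exists. The clique [6, 8, 11, 14] takes 4 distinct colors; by symmetry let c(6) = 1, c(8) = 2, c(11) = 3, c(14) = 4.
- Vertex 13: neighbors [6, 8, 14] already have colors [1, 2, 4] ⇒ c(13) = 3.
- Vertex 7: neighbors [8, 11] already have colors [2, 3]; try each remaining color.
- Case c(7) = 1:
  - Vertex 15: neighbors [7, 11, 14] already have colors [1, 3, 4] ⇒ c(15) = 2.
  - Vertex 12: neighbors [15, 11, 14] already have colors [2, 3, 4] ⇒ c(12) = 1.
  - Vertex 10: neighbors [12, 8, 14] already have colors [1, 2, 4] ⇒ c(10) = 3.
  - Vertex 16: neighbors [7, 8, 10] already have colors [1, 2, 3] ⇒ c(16) = 4.
  - Vertex 17: neighbors [7, 8, 10, 16] already have colors [1, 2, 3, 4] — all 4 colors blocked. Contradiction.
- Case c(7) = 4:
  - Vertex 17: neighbors [8, 13, 7] already have colors [2, 3, 4] ⇒ c(17) = 1.
  - Vertex 10: neighbors [17, 8, 14] already have colors [1, 2, 4] ⇒ c(10) = 3.
  - Vertex 16: neighbors [17, 8, 10, 7] already have colors [1, 2, 3, 4] — all 4 colors blocked. Contradiction.
Every case ends in a contradiction, so G has no proper 4-coloring (χ ≥ 5).

No, G is not 4-colorable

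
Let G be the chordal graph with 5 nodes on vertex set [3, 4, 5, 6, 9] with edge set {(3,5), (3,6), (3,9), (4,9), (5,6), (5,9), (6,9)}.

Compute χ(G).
χ(G) = 4

Clique number ω(G) = 4 (lower bound: χ ≥ ω).
The clique on [3, 5, 6, 9] has size 4, forcing χ ≥ 4, and the coloring below uses 4 colors, so χ(G) = 4.
A valid 4-coloring: color 1: [9]; color 2: [4, 5]; color 3: [3]; color 4: [6].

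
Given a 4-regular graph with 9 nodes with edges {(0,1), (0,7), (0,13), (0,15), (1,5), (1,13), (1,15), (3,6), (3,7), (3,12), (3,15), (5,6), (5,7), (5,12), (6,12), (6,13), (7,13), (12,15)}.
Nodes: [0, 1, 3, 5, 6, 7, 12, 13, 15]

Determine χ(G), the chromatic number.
Clique number ω(G) = 3 (lower bound: χ ≥ ω).
Suppose a proper 3-coloring c exists. The clique [0, 1, 13] takes 3 distinct colors; by symmetry let c(0) = 1, c(1) = 2, c(13) = 3.
- Vertex 7: neighbors [0, 13] already have colors [1, 3] ⇒ c(7) = 2.
- Vertex 15: neighbors [0, 1] already have colors [1, 2] ⇒ c(15) = 3.
- Vertex 3: neighbors [7, 15] already have colors [2, 3] ⇒ c(3) = 1.
- Vertex 6: neighbors [3, 13] already have colors [1, 3] ⇒ c(6) = 2.
- Vertex 12: neighbors [3, 6, 15] already have colors [1, 2, 3] — all 3 colors blocked. Contradiction.
The forced assignments end in a contradiction, so G has no proper 3-coloring (χ ≥ 4).
The coloring below uses 4 colors, so χ(G) = 4.
A valid 4-coloring: color 1: [3, 5, 13]; color 2: [6, 7, 15]; color 3: [0, 12]; color 4: [1].

χ(G) = 4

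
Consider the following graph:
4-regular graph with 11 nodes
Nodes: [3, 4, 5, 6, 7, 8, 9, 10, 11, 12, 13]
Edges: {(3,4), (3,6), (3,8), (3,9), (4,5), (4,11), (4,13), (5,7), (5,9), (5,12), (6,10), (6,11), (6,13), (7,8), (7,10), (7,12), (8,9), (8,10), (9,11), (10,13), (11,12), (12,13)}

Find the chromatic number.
χ(G) = 3

Clique number ω(G) = 3 (lower bound: χ ≥ ω).
The clique on [3, 8, 9] has size 3, forcing χ ≥ 3, and the coloring below uses 3 colors, so χ(G) = 3.
A valid 3-coloring: color 1: [4, 6, 8, 12]; color 2: [3, 5, 10, 11]; color 3: [7, 9, 13].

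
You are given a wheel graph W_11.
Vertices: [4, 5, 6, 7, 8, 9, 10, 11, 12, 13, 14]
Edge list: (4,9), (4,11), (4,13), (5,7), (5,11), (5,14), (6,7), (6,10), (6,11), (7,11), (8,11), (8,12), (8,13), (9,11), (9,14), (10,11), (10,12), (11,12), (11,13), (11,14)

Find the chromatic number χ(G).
Clique number ω(G) = 3 (lower bound: χ ≥ ω).
The clique on [4, 9, 11] has size 3, forcing χ ≥ 3, and the coloring below uses 3 colors, so χ(G) = 3.
A valid 3-coloring: color 1: [11]; color 2: [5, 6, 9, 12, 13]; color 3: [4, 7, 8, 10, 14].

χ(G) = 3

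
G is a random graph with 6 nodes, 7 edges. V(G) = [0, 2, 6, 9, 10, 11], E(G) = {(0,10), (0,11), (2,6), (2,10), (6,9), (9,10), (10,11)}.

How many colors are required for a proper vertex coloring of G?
Clique number ω(G) = 3 (lower bound: χ ≥ ω).
The clique on [0, 10, 11] has size 3, forcing χ ≥ 3, and the coloring below uses 3 colors, so χ(G) = 3.
A valid 3-coloring: color 1: [6, 10]; color 2: [2, 9, 11]; color 3: [0].

χ(G) = 3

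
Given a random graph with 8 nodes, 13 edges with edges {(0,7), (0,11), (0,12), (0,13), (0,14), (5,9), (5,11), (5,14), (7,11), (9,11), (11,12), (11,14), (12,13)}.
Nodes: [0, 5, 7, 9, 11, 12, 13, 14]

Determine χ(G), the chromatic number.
χ(G) = 3

Clique number ω(G) = 3 (lower bound: χ ≥ ω).
The clique on [0, 11, 12] has size 3, forcing χ ≥ 3, and the coloring below uses 3 colors, so χ(G) = 3.
A valid 3-coloring: color 1: [11, 13]; color 2: [0, 5]; color 3: [7, 9, 12, 14].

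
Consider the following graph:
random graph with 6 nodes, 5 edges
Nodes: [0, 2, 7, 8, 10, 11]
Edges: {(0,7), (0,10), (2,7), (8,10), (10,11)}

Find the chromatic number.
χ(G) = 2

Clique number ω(G) = 2 (lower bound: χ ≥ ω).
The graph is bipartite (no odd cycle), so 2 colors suffice: χ(G) = 2.
A valid 2-coloring: color 1: [7, 10]; color 2: [0, 2, 8, 11].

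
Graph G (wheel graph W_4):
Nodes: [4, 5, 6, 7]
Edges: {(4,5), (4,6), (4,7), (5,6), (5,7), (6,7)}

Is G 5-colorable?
Yes, G is 5-colorable

A valid 5-coloring: color 1: [4]; color 2: [7]; color 3: [6]; color 4: [5].
(χ(G) = 4 ≤ 5.)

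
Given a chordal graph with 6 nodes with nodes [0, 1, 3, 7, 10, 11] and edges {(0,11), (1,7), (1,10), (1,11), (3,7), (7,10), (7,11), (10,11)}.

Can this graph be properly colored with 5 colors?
Yes, G is 5-colorable

A valid 5-coloring: color 1: [3, 11]; color 2: [0, 7]; color 3: [1]; color 4: [10].
(χ(G) = 4 ≤ 5.)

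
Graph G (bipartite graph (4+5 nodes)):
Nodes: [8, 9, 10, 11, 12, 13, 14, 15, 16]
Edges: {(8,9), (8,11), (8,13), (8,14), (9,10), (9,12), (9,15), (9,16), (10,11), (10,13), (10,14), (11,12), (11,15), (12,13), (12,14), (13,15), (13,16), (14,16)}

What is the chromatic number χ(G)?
χ(G) = 2

Clique number ω(G) = 2 (lower bound: χ ≥ ω).
The graph is bipartite (no odd cycle), so 2 colors suffice: χ(G) = 2.
A valid 2-coloring: color 1: [9, 11, 13, 14]; color 2: [8, 10, 12, 15, 16].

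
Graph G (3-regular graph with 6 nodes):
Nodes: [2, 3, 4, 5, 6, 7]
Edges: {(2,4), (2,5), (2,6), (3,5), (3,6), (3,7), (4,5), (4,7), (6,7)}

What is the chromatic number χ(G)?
Clique number ω(G) = 3 (lower bound: χ ≥ ω).
The clique on [2, 4, 5] has size 3, forcing χ ≥ 3, and the coloring below uses 3 colors, so χ(G) = 3.
A valid 3-coloring: color 1: [5, 6]; color 2: [2, 7]; color 3: [3, 4].

χ(G) = 3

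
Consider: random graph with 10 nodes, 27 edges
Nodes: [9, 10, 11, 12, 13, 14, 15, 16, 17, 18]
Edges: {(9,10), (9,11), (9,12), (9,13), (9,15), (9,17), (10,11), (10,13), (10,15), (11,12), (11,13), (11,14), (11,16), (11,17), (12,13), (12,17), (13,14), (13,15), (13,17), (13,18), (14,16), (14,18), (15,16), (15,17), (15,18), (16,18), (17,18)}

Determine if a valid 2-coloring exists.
No, G is not 2-colorable

The clique on vertices [9, 11, 12, 13, 17] has size 5 > 2, so it alone needs 5 colors.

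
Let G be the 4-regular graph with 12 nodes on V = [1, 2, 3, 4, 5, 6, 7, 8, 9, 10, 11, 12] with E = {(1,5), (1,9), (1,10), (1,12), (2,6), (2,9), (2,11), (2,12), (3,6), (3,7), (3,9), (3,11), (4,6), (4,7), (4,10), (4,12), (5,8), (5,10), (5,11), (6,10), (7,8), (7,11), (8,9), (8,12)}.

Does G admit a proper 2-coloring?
The clique on vertices [1, 5, 10] has size 3 > 2, so it alone needs 3 colors.

No, G is not 2-colorable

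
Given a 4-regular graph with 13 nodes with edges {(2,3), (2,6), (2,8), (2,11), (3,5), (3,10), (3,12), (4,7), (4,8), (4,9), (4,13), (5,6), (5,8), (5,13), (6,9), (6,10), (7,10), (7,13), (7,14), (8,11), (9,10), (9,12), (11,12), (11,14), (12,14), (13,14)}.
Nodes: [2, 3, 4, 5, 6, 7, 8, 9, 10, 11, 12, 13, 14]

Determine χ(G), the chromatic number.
Clique number ω(G) = 3 (lower bound: χ ≥ ω).
The clique on [2, 8, 11] has size 3, forcing χ ≥ 3, and the coloring below uses 3 colors, so χ(G) = 3.
A valid 3-coloring: color 1: [6, 8, 12, 13]; color 2: [2, 4, 5, 10, 14]; color 3: [3, 7, 9, 11].

χ(G) = 3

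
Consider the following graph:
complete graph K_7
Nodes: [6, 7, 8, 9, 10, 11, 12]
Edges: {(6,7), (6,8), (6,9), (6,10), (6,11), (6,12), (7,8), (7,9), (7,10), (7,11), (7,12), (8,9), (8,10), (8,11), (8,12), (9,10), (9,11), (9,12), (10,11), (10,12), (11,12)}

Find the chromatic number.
χ(G) = 7

Clique number ω(G) = 7 (lower bound: χ ≥ ω).
The clique on [6, 7, 8, 9, 10, 11, 12] has size 7, forcing χ ≥ 7, and the coloring below uses 7 colors, so χ(G) = 7.
A valid 7-coloring: color 1: [8]; color 2: [7]; color 3: [6]; color 4: [12]; color 5: [10]; color 6: [11]; color 7: [9].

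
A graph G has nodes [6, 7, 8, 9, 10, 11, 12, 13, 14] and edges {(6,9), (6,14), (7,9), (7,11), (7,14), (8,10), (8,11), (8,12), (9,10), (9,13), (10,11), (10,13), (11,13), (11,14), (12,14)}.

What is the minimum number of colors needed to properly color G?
Clique number ω(G) = 3 (lower bound: χ ≥ ω).
The clique on [9, 10, 13] has size 3, forcing χ ≥ 3, and the coloring below uses 3 colors, so χ(G) = 3.
A valid 3-coloring: color 1: [9, 11, 12]; color 2: [8, 13, 14]; color 3: [6, 7, 10].

χ(G) = 3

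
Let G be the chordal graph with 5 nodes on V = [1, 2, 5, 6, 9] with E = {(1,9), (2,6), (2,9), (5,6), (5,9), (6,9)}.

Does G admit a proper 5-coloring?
A valid 5-coloring: color 1: [9]; color 2: [1, 6]; color 3: [2, 5].
(χ(G) = 3 ≤ 5.)

Yes, G is 5-colorable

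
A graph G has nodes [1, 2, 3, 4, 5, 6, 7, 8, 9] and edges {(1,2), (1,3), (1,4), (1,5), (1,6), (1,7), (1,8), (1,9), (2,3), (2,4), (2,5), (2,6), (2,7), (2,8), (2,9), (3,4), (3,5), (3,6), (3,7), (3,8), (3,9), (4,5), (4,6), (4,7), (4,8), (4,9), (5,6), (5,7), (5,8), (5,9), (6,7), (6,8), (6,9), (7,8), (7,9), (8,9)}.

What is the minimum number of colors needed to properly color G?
χ(G) = 9

Clique number ω(G) = 9 (lower bound: χ ≥ ω).
The clique on [1, 2, 3, 4, 5, 6, 7, 8, 9] has size 9, forcing χ ≥ 9, and the coloring below uses 9 colors, so χ(G) = 9.
A valid 9-coloring: color 1: [8]; color 2: [3]; color 3: [1]; color 4: [7]; color 5: [4]; color 6: [5]; color 7: [2]; color 8: [6]; color 9: [9].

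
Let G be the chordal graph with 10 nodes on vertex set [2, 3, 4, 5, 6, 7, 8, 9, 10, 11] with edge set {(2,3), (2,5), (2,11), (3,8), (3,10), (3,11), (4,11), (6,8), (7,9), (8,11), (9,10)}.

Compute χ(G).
Clique number ω(G) = 3 (lower bound: χ ≥ ω).
The clique on [3, 8, 11] has size 3, forcing χ ≥ 3, and the coloring below uses 3 colors, so χ(G) = 3.
A valid 3-coloring: color 1: [5, 6, 7, 10, 11]; color 2: [3, 4, 9]; color 3: [2, 8].

χ(G) = 3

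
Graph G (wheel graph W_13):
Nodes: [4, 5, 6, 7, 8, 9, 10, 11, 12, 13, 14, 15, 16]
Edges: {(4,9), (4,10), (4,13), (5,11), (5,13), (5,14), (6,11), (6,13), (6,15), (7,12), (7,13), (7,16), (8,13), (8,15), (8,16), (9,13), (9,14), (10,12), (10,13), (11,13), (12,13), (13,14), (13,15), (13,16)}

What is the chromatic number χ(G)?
χ(G) = 3

Clique number ω(G) = 3 (lower bound: χ ≥ ω).
The clique on [4, 9, 13] has size 3, forcing χ ≥ 3, and the coloring below uses 3 colors, so χ(G) = 3.
A valid 3-coloring: color 1: [13]; color 2: [5, 6, 7, 8, 9, 10]; color 3: [4, 11, 12, 14, 15, 16].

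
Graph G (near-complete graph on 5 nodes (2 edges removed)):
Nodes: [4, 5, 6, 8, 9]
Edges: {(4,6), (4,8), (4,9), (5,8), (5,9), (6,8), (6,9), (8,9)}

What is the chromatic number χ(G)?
Clique number ω(G) = 4 (lower bound: χ ≥ ω).
The clique on [4, 6, 8, 9] has size 4, forcing χ ≥ 4, and the coloring below uses 4 colors, so χ(G) = 4.
A valid 4-coloring: color 1: [8]; color 2: [9]; color 3: [4, 5]; color 4: [6].

χ(G) = 4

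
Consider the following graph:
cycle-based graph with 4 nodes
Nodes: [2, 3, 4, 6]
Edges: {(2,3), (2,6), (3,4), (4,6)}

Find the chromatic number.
Clique number ω(G) = 2 (lower bound: χ ≥ ω).
The graph is bipartite (no odd cycle), so 2 colors suffice: χ(G) = 2.
A valid 2-coloring: color 1: [2, 4]; color 2: [3, 6].

χ(G) = 2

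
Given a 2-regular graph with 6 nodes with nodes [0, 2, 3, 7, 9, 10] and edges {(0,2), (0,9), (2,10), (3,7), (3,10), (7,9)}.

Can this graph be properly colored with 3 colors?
A valid 3-coloring: color 1: [0, 7, 10]; color 2: [2, 3, 9].
(χ(G) = 2 ≤ 3.)

Yes, G is 3-colorable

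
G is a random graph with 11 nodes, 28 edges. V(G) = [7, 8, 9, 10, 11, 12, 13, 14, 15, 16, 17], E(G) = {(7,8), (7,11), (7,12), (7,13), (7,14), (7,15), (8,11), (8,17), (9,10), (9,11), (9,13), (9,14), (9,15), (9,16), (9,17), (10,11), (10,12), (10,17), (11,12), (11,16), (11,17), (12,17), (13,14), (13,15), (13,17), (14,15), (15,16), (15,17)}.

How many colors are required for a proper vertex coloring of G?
Clique number ω(G) = 4 (lower bound: χ ≥ ω).
Suppose a proper 4-coloring c exists. The clique [7, 13, 14, 15] takes 4 distinct colors; by symmetry let c(7) = 1, c(13) = 2, c(14) = 3, c(15) = 4.
- Vertex 9: neighbors [13, 14, 15] already have colors [2, 3, 4] ⇒ c(9) = 1.
- Vertex 17: neighbors [9, 13, 15] already have colors [1, 2, 4] ⇒ c(17) = 3.
- Vertex 11: neighbors [7, 17] already have colors [1, 3]; try each remaining color.
- Case c(11) = 2:
  - Vertex 10: neighbors [9, 11, 17] already have colors [1, 2, 3] ⇒ c(10) = 4.
  - Vertex 12: neighbors [7, 11, 17, 10] already have colors [1, 2, 3, 4] — all 4 colors blocked. Contradiction.
- Case c(11) = 4:
  - Vertex 10: neighbors [9, 17, 11] already have colors [1, 3, 4] ⇒ c(10) = 2.
  - Vertex 12: neighbors [7, 10, 17, 11] already have colors [1, 2, 3, 4] — all 4 colors blocked. Contradiction.
Every case ends in a contradiction, so G has no proper 4-coloring (χ ≥ 5).
The coloring below uses 5 colors, so χ(G) = 5.
A valid 5-coloring: color 1: [7, 16, 17]; color 2: [8, 9, 12]; color 3: [11, 15]; color 4: [10, 13]; color 5: [14].

χ(G) = 5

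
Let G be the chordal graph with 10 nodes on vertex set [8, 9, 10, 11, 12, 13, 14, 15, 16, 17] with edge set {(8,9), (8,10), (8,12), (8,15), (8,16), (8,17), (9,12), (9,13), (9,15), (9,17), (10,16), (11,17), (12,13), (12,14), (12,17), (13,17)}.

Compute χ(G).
Clique number ω(G) = 4 (lower bound: χ ≥ ω).
The clique on [8, 9, 12, 17] has size 4, forcing χ ≥ 4, and the coloring below uses 4 colors, so χ(G) = 4.
A valid 4-coloring: color 1: [8, 11, 13, 14]; color 2: [9, 10]; color 3: [15, 16, 17]; color 4: [12].

χ(G) = 4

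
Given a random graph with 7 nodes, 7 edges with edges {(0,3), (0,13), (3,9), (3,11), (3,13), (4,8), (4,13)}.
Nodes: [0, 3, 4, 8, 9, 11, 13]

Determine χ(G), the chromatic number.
Clique number ω(G) = 3 (lower bound: χ ≥ ω).
The clique on [0, 3, 13] has size 3, forcing χ ≥ 3, and the coloring below uses 3 colors, so χ(G) = 3.
A valid 3-coloring: color 1: [3, 4]; color 2: [8, 9, 11, 13]; color 3: [0].

χ(G) = 3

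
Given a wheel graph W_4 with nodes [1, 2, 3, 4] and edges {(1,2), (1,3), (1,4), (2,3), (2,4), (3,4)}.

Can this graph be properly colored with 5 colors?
Yes, G is 5-colorable

A valid 5-coloring: color 1: [1]; color 2: [2]; color 3: [4]; color 4: [3].
(χ(G) = 4 ≤ 5.)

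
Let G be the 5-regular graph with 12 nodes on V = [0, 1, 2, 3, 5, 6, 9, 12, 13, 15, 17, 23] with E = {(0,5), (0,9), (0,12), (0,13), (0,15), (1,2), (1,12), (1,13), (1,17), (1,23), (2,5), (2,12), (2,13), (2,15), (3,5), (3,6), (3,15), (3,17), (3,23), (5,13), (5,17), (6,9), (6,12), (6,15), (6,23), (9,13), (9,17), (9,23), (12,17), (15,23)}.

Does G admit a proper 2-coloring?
The clique on vertices [3, 6, 15, 23] has size 4 > 2, so it alone needs 4 colors.

No, G is not 2-colorable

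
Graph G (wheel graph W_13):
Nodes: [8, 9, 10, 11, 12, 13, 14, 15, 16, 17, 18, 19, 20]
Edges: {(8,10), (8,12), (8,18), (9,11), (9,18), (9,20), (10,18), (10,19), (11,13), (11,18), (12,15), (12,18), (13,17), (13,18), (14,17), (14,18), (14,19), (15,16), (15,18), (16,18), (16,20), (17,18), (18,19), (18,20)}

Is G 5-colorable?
A valid 5-coloring: color 1: [18]; color 2: [8, 11, 15, 17, 19, 20]; color 3: [9, 10, 12, 13, 14, 16].
(χ(G) = 3 ≤ 5.)

Yes, G is 5-colorable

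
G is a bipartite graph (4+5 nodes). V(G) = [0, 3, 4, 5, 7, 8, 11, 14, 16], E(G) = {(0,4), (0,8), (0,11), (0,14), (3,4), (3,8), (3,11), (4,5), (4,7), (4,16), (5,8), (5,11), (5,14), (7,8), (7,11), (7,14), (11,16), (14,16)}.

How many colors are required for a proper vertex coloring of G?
Clique number ω(G) = 2 (lower bound: χ ≥ ω).
The graph is bipartite (no odd cycle), so 2 colors suffice: χ(G) = 2.
A valid 2-coloring: color 1: [4, 8, 11, 14]; color 2: [0, 3, 5, 7, 16].

χ(G) = 2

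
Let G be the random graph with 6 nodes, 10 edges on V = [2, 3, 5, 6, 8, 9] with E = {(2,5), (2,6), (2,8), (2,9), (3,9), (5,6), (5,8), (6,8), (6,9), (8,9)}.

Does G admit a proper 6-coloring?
A valid 6-coloring: color 1: [5, 9]; color 2: [2, 3]; color 3: [8]; color 4: [6].
(χ(G) = 4 ≤ 6.)

Yes, G is 6-colorable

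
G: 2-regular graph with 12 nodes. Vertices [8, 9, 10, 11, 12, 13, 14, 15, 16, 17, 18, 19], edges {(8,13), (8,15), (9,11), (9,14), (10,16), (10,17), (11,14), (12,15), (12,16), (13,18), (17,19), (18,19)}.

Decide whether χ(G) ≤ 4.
A valid 4-coloring: color 1: [8, 12, 14, 17, 18]; color 2: [9, 10, 13, 15, 19]; color 3: [11, 16].
(χ(G) = 3 ≤ 4.)

Yes, G is 4-colorable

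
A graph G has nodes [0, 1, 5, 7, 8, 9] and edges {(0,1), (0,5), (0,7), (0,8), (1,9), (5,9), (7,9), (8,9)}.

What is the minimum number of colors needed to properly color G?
χ(G) = 2

Clique number ω(G) = 2 (lower bound: χ ≥ ω).
The graph is bipartite (no odd cycle), so 2 colors suffice: χ(G) = 2.
A valid 2-coloring: color 1: [0, 9]; color 2: [1, 5, 7, 8].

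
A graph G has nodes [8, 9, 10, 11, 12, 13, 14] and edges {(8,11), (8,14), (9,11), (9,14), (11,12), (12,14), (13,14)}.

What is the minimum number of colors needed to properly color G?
Clique number ω(G) = 2 (lower bound: χ ≥ ω).
The graph is bipartite (no odd cycle), so 2 colors suffice: χ(G) = 2.
A valid 2-coloring: color 1: [10, 11, 14]; color 2: [8, 9, 12, 13].

χ(G) = 2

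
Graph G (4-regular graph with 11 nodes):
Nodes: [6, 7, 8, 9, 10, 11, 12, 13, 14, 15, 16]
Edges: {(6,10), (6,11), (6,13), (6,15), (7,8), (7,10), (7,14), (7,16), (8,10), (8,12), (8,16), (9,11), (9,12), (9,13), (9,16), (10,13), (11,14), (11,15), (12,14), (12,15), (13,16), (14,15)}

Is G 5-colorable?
Yes, G is 5-colorable

A valid 5-coloring: color 1: [6, 8, 9, 14]; color 2: [7, 11, 12, 13]; color 3: [10, 15, 16].
(χ(G) = 3 ≤ 5.)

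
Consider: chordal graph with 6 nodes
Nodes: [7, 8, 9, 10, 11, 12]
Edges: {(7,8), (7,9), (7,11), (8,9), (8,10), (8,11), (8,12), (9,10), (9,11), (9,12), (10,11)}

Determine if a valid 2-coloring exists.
The clique on vertices [8, 9, 10, 11] has size 4 > 2, so it alone needs 4 colors.

No, G is not 2-colorable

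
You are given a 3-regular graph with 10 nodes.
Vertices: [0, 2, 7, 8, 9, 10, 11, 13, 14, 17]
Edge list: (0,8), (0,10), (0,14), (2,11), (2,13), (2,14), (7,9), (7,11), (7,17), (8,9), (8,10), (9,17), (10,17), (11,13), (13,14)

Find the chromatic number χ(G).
χ(G) = 3

Clique number ω(G) = 3 (lower bound: χ ≥ ω).
The clique on [0, 8, 10] has size 3, forcing χ ≥ 3, and the coloring below uses 3 colors, so χ(G) = 3.
A valid 3-coloring: color 1: [9, 10, 11, 14]; color 2: [0, 2, 17]; color 3: [7, 8, 13].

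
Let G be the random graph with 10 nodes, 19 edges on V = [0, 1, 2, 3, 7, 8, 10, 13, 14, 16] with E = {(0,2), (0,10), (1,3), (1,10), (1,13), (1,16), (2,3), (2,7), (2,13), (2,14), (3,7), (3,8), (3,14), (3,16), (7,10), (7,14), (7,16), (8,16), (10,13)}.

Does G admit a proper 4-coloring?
A valid 4-coloring: color 1: [0, 3, 13]; color 2: [1, 7, 8]; color 3: [2, 10, 16]; color 4: [14].
(χ(G) = 4 ≤ 4.)

Yes, G is 4-colorable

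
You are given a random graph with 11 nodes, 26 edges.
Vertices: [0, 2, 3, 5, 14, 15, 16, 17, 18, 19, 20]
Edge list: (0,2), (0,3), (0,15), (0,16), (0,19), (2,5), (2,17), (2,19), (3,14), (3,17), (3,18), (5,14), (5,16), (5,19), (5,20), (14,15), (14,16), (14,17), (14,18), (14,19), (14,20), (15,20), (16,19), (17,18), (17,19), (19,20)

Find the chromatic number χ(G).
Clique number ω(G) = 4 (lower bound: χ ≥ ω).
The clique on [5, 14, 16, 19] has size 4, forcing χ ≥ 4, and the coloring below uses 4 colors, so χ(G) = 4.
A valid 4-coloring: color 1: [0, 14]; color 2: [15, 18, 19]; color 3: [5, 17]; color 4: [2, 3, 16, 20].

χ(G) = 4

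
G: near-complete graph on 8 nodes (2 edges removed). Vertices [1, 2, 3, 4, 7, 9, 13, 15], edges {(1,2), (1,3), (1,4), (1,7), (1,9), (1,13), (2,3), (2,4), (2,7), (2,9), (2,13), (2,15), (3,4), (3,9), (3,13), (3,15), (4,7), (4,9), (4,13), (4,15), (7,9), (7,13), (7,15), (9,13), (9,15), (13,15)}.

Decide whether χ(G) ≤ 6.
Yes, G is 6-colorable

A valid 6-coloring: color 1: [4]; color 2: [13]; color 3: [2]; color 4: [9]; color 5: [1, 15]; color 6: [3, 7].
(χ(G) = 6 ≤ 6.)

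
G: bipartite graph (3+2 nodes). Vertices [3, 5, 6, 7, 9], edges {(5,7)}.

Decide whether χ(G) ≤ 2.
A valid 2-coloring: color 1: [3, 6, 7, 9]; color 2: [5].
(χ(G) = 2 ≤ 2.)

Yes, G is 2-colorable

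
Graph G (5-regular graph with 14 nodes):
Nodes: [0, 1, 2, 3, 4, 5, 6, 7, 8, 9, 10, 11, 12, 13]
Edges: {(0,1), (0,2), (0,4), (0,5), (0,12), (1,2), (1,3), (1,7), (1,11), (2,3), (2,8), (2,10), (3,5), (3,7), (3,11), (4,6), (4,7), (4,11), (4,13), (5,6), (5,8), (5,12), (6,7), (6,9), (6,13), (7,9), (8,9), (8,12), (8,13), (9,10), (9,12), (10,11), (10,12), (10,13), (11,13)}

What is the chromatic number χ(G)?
Clique number ω(G) = 3 (lower bound: χ ≥ ω).
Suppose a proper 3-coloring c exists. The clique [0, 1, 2] takes 3 distinct colors; by symmetry let c(0) = 1, c(1) = 2, c(2) = 3.
- Vertex 3: neighbors [1, 2] already have colors [2, 3] ⇒ c(3) = 1.
- Vertex 7: neighbors [3, 1] already have colors [1, 2] ⇒ c(7) = 3.
- Vertex 4: neighbors [0, 7] already have colors [1, 3] ⇒ c(4) = 2.
- Vertex 6: neighbors [4, 7] already have colors [2, 3] ⇒ c(6) = 1.
- Vertex 9: neighbors [6, 7] already have colors [1, 3] ⇒ c(9) = 2.
- Vertex 8: neighbors [9, 2] already have colors [2, 3] ⇒ c(8) = 1.
- Vertex 10: neighbors [9, 2] already have colors [2, 3] ⇒ c(10) = 1.
- Vertex 11: neighbors [3, 1] already have colors [1, 2] ⇒ c(11) = 3.
- Vertex 13: neighbors [6, 4, 11] already have colors [1, 2, 3] — all 3 colors blocked. Contradiction.
The forced assignments end in a contradiction, so G has no proper 3-coloring (χ ≥ 4).
The coloring below uses 4 colors, so χ(G) = 4.
A valid 4-coloring: color 1: [2, 7, 12, 13]; color 2: [0, 6, 8, 11]; color 3: [1, 4, 5, 10]; color 4: [3, 9].

χ(G) = 4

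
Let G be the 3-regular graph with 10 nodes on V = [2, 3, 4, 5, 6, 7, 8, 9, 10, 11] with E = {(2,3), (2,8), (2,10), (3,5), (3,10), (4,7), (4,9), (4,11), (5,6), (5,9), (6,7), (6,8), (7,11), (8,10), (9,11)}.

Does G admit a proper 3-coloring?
Yes, G is 3-colorable

A valid 3-coloring: color 1: [4, 6, 10]; color 2: [3, 7, 8, 9]; color 3: [2, 5, 11].
(χ(G) = 3 ≤ 3.)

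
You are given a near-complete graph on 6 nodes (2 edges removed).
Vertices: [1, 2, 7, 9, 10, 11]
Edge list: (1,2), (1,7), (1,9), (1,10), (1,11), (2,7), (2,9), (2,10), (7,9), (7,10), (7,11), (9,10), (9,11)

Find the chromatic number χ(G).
χ(G) = 5

Clique number ω(G) = 5 (lower bound: χ ≥ ω).
The clique on [1, 2, 7, 9, 10] has size 5, forcing χ ≥ 5, and the coloring below uses 5 colors, so χ(G) = 5.
A valid 5-coloring: color 1: [7]; color 2: [9]; color 3: [1]; color 4: [10, 11]; color 5: [2].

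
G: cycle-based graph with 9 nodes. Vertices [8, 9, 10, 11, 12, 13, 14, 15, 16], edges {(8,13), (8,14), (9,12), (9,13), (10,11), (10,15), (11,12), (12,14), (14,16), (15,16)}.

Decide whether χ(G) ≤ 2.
No, G is not 2-colorable

Odd cycle [14, 12, 9, 13, 8] needs 3 colors (χ ≥ 3).
Hence χ(G) ≥ 3 > 2, so no proper 2-coloring exists.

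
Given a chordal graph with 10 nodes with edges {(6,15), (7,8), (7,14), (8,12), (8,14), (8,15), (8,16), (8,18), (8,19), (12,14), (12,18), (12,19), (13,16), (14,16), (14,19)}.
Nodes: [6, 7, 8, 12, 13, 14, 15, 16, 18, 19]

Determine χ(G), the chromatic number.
χ(G) = 4

Clique number ω(G) = 4 (lower bound: χ ≥ ω).
The clique on [8, 12, 14, 19] has size 4, forcing χ ≥ 4, and the coloring below uses 4 colors, so χ(G) = 4.
A valid 4-coloring: color 1: [6, 8, 13]; color 2: [14, 15, 18]; color 3: [7, 12, 16]; color 4: [19].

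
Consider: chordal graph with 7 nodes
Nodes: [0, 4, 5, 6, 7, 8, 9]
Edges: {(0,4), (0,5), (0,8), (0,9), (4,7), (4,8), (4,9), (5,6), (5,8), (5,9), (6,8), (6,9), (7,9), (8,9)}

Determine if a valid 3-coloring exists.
The clique on vertices [0, 4, 8, 9] has size 4 > 3, so it alone needs 4 colors.

No, G is not 3-colorable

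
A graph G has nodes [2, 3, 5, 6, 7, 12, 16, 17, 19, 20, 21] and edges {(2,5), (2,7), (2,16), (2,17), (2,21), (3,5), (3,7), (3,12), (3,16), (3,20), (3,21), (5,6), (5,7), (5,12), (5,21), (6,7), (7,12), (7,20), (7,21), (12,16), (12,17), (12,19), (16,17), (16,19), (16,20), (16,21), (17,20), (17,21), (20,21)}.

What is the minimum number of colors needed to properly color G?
χ(G) = 5

Clique number ω(G) = 4 (lower bound: χ ≥ ω).
Suppose a proper 4-coloring c exists. The clique [2, 5, 7, 21] takes 4 distinct colors; by symmetry let c(2) = 1, c(5) = 2, c(7) = 3, c(21) = 4.
- Vertex 3: neighbors [5, 7, 21] already have colors [2, 3, 4] ⇒ c(3) = 1.
- Vertex 12: neighbors [3, 5, 7] already have colors [1, 2, 3] ⇒ c(12) = 4.
- Vertex 20: neighbors [3, 7, 21] already have colors [1, 3, 4] ⇒ c(20) = 2.
- Vertex 16: neighbors [2, 20, 12] already have colors [1, 2, 4] ⇒ c(16) = 3.
- Vertex 17: neighbors [2, 20, 16, 12] already have colors [1, 2, 3, 4] — all 4 colors blocked. Contradiction.
The forced assignments end in a contradiction, so G has no proper 4-coloring (χ ≥ 5).
The coloring below uses 5 colors, so χ(G) = 5.
A valid 5-coloring: color 1: [6, 12, 21]; color 2: [7, 16]; color 3: [5, 19, 20]; color 4: [2, 3]; color 5: [17].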